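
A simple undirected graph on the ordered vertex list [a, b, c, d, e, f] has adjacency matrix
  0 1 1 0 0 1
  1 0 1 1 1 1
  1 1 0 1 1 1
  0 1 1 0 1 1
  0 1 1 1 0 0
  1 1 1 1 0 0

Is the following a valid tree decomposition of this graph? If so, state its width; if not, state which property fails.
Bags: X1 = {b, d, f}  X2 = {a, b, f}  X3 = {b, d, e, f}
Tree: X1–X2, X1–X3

No — vertex c appears in no bag.

A tree decomposition must satisfy three properties: every vertex lies in some bag; for every edge, both endpoints lie together in some bag; and for every vertex, the bags containing it form a connected subtree. Here vertex c appears in no bag, so the decomposition is invalid.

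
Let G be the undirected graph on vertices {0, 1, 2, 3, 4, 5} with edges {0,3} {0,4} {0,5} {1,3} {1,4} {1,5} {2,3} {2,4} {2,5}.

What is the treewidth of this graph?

3

A width-3 tree decomposition is:
Bags: B1 = {0, 1, 2, 5}  B2 = {0, 1, 2, 4}  B3 = {0, 1, 2, 3}
Tree: B1–B2, B2–B3
Every bag has size at most 4, so the width is 4 − 1 = 3 and tw(G) ≤ 3. For the lower bound: the 4 vertex sets {0,5}, {2,4}, {1}, {3} are disjoint, each induces a connected subgraph, and every pair is joined by at least one edge of G. Contracting each set to a single vertex therefore yields K_{4} as a minor, and since treewidth is minor-monotone, tw(G) ≥ tw(K_{4}) = 3. Therefore the treewidth is 3.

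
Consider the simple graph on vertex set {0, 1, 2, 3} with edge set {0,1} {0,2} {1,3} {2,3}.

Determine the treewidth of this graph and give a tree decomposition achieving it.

The largest bag has 3 vertices, giving width 2; this decomposition certifies tw(G) ≤ 2. Since 1–0–2–3–1 is a cycle in G, G is not acyclic. Forests are exactly the graphs of treewidth ≤ 1, so tw(G) ≥ 2. The upper and lower bounds meet at 2, so that is the treewidth.

Treewidth 2.
One such decomposition:
Bags: B1 = {0, 1, 2}  B2 = {1, 2, 3}
Tree: B1–B2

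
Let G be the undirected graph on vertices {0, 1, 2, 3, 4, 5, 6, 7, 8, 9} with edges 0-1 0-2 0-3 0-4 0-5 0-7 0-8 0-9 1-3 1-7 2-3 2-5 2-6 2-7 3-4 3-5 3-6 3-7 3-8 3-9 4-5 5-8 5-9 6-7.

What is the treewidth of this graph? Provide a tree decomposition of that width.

Every bag has size at most 4, so the width is 4 − 1 = 3 and tw(G) ≤ 3. Conversely, {0, 1, 3, 7} is a clique of size 4, and the vertices of any clique must share a bag in every tree decomposition; so some bag has ≥ 4 vertices and tw(G) ≥ 3. The upper and lower bounds meet at 3, so that is the treewidth.

Treewidth 3.
One such decomposition:
Bags: B1 = {0, 2, 3, 5}  B2 = {0, 3, 5, 8}  B3 = {0, 2, 3, 7}  B4 = {0, 3, 5, 9}  B5 = {0, 3, 4, 5}  B6 = {0, 1, 3, 7}  B7 = {2, 3, 6, 7}
Tree: B1–B2, B1–B3, B1–B4, B2–B5, B3–B6, B3–B7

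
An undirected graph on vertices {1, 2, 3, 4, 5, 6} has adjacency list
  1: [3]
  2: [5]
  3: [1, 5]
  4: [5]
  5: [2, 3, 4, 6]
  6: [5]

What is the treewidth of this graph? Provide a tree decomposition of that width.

Treewidth 1.
One such decomposition:
Bags: B1 = {4, 5}  B2 = {5, 6}  B3 = {3, 5}  B4 = {1, 3}  B5 = {2, 5}
Tree: B1–B2, B2–B3, B3–B4, B2–B5

The largest bag has 2 vertices, giving width 1; this decomposition certifies tw(G) ≤ 1. G has an edge, so its treewidth is at least 1. The upper and lower bounds meet at 1, so that is the treewidth.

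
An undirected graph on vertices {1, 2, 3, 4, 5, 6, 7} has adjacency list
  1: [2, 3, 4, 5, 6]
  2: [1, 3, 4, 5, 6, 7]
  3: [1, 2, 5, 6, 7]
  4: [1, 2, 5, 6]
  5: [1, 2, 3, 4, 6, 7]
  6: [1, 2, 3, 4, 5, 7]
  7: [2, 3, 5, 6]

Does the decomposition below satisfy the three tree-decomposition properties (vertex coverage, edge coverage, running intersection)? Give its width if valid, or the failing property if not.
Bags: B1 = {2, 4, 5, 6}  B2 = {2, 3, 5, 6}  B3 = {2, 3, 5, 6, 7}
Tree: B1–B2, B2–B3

No — vertex 1 appears in no bag.

A tree decomposition must satisfy three properties: every vertex lies in some bag; for every edge, both endpoints lie together in some bag; and for every vertex, the bags containing it form a connected subtree. Here vertex 1 appears in no bag, so the decomposition is invalid.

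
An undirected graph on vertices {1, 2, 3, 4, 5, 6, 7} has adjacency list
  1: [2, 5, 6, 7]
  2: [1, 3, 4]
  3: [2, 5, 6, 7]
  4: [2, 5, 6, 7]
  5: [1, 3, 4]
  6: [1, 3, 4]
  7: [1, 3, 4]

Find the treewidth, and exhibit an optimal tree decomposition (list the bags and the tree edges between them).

Treewidth 3.
Bags: B1 = {1, 2, 3, 4}  B2 = {1, 3, 4, 6}  B3 = {1, 3, 4, 7}  B4 = {1, 3, 4, 5}
Tree: B1–B2, B2–B3, B3–B4

The largest bag has 4 vertices, giving width 3; this decomposition certifies tw(G) ≤ 3. For the lower bound: the 4 vertex sets {2,4}, {3,6}, {1}, {7} are disjoint, each induces a connected subgraph, and every pair is joined by at least one edge of G. Contracting each set to a single vertex therefore yields K_{4} as a minor, and since treewidth is minor-monotone, tw(G) ≥ tw(K_{4}) = 3. Combining the bounds, tw(G) = 3.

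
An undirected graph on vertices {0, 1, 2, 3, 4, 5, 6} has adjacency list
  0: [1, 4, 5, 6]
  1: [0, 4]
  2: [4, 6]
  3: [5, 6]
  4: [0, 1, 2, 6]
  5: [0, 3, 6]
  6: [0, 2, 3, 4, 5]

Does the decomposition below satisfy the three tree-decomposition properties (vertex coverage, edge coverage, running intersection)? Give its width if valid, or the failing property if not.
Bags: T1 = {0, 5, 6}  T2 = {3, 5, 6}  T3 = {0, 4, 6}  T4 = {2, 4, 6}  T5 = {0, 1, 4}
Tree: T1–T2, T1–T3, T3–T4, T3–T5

Vertex coverage: the bags together contain {0, 1, 2, 3, 4, 5, 6}, the full vertex set. Edge coverage: each edge of G has both endpoints in at least one bag. Running intersection: for every vertex, the bags containing it form a connected subtree. All three properties hold, so this is a valid tree decomposition of width max|bag| − 1 = 2, and hence tw(G) ≤ 2.

Yes; width 2.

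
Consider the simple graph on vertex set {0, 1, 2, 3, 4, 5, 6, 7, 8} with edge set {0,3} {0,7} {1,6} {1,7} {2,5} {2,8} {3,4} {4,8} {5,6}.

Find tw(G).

2

A width-2 tree decomposition is:
Bags: B1 = {0, 3, 7}  B2 = {1, 3, 7}  B3 = {1, 3, 6}  B4 = {3, 5, 6}  B5 = {2, 3, 5}  B6 = {2, 3, 8}  B7 = {3, 4, 8}
Tree: B1–B2, B2–B3, B3–B4, B4–B5, B5–B6, B6–B7
Each bag holds 3 vertices, so the decomposition has width 2, which upper-bounds the treewidth. Since 3–0–7–1–6–5–2–8–4–3 is a cycle in G, G is not acyclic. Forests are exactly the graphs of treewidth ≤ 1, so tw(G) ≥ 2. The upper and lower bounds meet at 2, so that is the treewidth.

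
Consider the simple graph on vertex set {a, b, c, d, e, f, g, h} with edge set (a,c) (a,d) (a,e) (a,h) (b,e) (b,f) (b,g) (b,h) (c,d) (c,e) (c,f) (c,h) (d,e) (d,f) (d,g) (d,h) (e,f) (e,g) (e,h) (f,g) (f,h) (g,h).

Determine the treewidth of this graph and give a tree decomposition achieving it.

Treewidth 4.
Bags: B1 = {c, d, e, f, h}  B2 = {d, e, f, g, h}  B3 = {a, c, d, e, h}  B4 = {b, e, f, g, h}
Tree: B1–B2, B1–B3, B2–B4

Every bag has size at most 5, so the width is 5 − 1 = 4 and tw(G) ≤ 4. On the other hand G contains the 5-clique {d, e, f, g, h}. A clique must lie in a single bag of any decomposition, so no decomposition can have width below 4. Combining the bounds, tw(G) = 4.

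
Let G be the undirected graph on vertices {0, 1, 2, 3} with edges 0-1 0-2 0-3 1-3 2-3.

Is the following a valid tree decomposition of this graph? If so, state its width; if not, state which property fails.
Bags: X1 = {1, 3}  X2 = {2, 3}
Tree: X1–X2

No — vertex 0 appears in no bag.

A tree decomposition must satisfy three properties: every vertex lies in some bag; for every edge, both endpoints lie together in some bag; and for every vertex, the bags containing it form a connected subtree. Here vertex 0 appears in no bag, so the decomposition is invalid.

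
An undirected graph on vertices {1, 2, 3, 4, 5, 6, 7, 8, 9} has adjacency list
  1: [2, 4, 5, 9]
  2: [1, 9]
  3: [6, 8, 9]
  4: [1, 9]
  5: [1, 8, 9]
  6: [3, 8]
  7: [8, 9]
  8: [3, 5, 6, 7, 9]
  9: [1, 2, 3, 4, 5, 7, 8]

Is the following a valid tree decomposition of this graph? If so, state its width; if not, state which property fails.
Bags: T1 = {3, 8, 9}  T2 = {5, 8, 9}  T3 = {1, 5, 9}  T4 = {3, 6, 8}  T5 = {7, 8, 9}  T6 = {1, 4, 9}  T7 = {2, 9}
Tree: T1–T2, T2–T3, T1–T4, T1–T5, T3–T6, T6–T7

No — edge (1,2) lies in no bag.

A tree decomposition must satisfy three properties: every vertex lies in some bag; for every edge, both endpoints lie together in some bag; and for every vertex, the bags containing it form a connected subtree. Here edge (1,2) lies in no bag, so the decomposition is invalid.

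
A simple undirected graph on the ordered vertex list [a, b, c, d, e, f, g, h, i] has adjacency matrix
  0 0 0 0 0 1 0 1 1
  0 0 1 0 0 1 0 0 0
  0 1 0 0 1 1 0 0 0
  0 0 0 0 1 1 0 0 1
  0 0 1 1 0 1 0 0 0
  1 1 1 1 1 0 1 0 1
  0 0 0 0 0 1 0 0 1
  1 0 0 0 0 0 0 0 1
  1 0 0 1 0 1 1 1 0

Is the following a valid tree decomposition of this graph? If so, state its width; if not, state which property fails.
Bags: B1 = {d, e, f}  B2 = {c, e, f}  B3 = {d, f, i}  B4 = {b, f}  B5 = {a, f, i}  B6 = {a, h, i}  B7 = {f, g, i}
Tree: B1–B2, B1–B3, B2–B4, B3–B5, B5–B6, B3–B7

A tree decomposition must satisfy three properties: every vertex lies in some bag; for every edge, both endpoints lie together in some bag; and for every vertex, the bags containing it form a connected subtree. Here edge (c,b) lies in no bag, so the decomposition is invalid.

No — edge (c,b) lies in no bag.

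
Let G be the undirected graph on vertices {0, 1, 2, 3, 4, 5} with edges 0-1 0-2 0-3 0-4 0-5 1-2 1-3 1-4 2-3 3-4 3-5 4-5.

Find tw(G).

3

A width-3 tree decomposition is:
Bags: B1 = {0, 1, 3, 4}  B2 = {0, 1, 2, 3}  B3 = {0, 3, 4, 5}
Tree: B1–B2, B1–B3
The largest bag has 4 vertices, giving width 3; this decomposition certifies tw(G) ≤ 3. For the lower bound, the 4 vertices {0, 1, 2, 3} are pairwise adjacent, and any tree decomposition puts a clique entirely inside one bag — forcing width ≥ 3. Combining the bounds, tw(G) = 3.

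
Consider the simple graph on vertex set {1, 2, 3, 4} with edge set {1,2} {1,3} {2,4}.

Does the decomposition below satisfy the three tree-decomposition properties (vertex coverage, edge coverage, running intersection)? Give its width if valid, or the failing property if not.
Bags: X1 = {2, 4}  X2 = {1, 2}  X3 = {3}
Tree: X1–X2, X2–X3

No — edge (1,3) lies in no bag.

A tree decomposition must satisfy three properties: every vertex lies in some bag; for every edge, both endpoints lie together in some bag; and for every vertex, the bags containing it form a connected subtree. Here edge (1,3) lies in no bag, so the decomposition is invalid.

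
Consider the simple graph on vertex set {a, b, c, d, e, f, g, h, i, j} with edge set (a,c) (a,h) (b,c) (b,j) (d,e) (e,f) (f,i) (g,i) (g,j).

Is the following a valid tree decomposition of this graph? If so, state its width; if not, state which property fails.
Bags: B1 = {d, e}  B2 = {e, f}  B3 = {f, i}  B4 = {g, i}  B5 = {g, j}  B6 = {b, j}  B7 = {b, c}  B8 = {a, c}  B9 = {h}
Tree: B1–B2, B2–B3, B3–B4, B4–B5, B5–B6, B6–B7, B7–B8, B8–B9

A tree decomposition must satisfy three properties: every vertex lies in some bag; for every edge, both endpoints lie together in some bag; and for every vertex, the bags containing it form a connected subtree. Here edge (a,h) lies in no bag, so the decomposition is invalid.

No — edge (a,h) lies in no bag.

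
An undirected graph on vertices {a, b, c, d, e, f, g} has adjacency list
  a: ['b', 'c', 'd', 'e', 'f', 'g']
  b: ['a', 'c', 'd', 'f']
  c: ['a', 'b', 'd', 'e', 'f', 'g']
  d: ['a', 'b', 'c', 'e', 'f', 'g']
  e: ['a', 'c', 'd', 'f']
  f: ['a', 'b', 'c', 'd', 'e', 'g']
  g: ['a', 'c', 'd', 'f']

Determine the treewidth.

A width-4 tree decomposition is:
Bags: B1 = {a, b, c, d, f}  B2 = {a, c, d, f, g}  B3 = {a, c, d, e, f}
Tree: B1–B2, B2–B3
Each bag holds 5 vertices, so the decomposition has width 4, which upper-bounds the treewidth. For the lower bound, the 5 vertices {a, c, d, f, g} are pairwise adjacent, and any tree decomposition puts a clique entirely inside one bag — forcing width ≥ 4. Combining the bounds, tw(G) = 4.

4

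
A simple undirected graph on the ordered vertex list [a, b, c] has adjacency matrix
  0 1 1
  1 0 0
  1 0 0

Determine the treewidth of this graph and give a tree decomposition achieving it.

Treewidth 1.
One optimal decomposition is:
Bags: B1 = {a, b}  B2 = {a, c}
Tree: B1–B2

Every bag has size at most 2, so the width is 2 − 1 = 1 and tw(G) ≤ 1. G has an edge, so its treewidth is at least 1. Therefore the treewidth is 1.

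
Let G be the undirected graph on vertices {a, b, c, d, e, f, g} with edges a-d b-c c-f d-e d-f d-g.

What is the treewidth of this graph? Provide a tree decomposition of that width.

The largest bag has 2 vertices, giving width 1; this decomposition certifies tw(G) ≤ 1. Since G has at least one edge (e.g. f–d), it is not an edgeless graph, so tw(G) ≥ 1. Combining the bounds, tw(G) = 1.

Treewidth 1.
One such decomposition:
Bags: B1 = {d, f}  B2 = {c, f}  B3 = {d, e}  B4 = {d, g}  B5 = {a, d}  B6 = {b, c}
Tree: B1–B2, B1–B3, B1–B4, B3–B5, B2–B6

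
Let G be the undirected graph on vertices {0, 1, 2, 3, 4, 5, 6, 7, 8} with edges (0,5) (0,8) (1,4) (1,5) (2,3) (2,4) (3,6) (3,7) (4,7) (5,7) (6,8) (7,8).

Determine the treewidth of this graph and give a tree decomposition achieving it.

Every bag has size at most 4, so the width is 4 − 1 = 3 and tw(G) ≤ 3. For the lower bound: the 4 vertex sets {2,3,6}, {4}, {7}, {0,1,5,8} are disjoint, each induces a connected subgraph, and every pair is joined by at least one edge of G. Contracting each set to a single vertex therefore yields K_{4} as a minor, and since treewidth is minor-monotone, tw(G) ≥ tw(K_{4}) = 3. Combining the bounds, tw(G) = 3.

Treewidth 3.
Bags: B1 = {2, 3, 4, 6}  B2 = {3, 4, 6, 7}  B3 = {4, 6, 7, 8}  B4 = {1, 4, 7, 8}  B5 = {1, 5, 7, 8}  B6 = {0, 1, 5, 8}
Tree: B1–B2, B2–B3, B3–B4, B4–B5, B5–B6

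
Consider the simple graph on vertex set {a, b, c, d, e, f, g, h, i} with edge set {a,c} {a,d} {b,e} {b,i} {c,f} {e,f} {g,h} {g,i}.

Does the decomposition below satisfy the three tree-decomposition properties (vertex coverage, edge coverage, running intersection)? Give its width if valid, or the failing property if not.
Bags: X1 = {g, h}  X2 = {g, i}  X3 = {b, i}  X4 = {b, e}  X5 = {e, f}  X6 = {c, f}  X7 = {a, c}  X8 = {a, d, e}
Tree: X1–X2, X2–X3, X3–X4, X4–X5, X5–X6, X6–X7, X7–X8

No — bags containing vertex e are not connected in the tree.

A tree decomposition must satisfy three properties: every vertex lies in some bag; for every edge, both endpoints lie together in some bag; and for every vertex, the bags containing it form a connected subtree. Here bags containing vertex e are not connected in the tree, so the decomposition is invalid.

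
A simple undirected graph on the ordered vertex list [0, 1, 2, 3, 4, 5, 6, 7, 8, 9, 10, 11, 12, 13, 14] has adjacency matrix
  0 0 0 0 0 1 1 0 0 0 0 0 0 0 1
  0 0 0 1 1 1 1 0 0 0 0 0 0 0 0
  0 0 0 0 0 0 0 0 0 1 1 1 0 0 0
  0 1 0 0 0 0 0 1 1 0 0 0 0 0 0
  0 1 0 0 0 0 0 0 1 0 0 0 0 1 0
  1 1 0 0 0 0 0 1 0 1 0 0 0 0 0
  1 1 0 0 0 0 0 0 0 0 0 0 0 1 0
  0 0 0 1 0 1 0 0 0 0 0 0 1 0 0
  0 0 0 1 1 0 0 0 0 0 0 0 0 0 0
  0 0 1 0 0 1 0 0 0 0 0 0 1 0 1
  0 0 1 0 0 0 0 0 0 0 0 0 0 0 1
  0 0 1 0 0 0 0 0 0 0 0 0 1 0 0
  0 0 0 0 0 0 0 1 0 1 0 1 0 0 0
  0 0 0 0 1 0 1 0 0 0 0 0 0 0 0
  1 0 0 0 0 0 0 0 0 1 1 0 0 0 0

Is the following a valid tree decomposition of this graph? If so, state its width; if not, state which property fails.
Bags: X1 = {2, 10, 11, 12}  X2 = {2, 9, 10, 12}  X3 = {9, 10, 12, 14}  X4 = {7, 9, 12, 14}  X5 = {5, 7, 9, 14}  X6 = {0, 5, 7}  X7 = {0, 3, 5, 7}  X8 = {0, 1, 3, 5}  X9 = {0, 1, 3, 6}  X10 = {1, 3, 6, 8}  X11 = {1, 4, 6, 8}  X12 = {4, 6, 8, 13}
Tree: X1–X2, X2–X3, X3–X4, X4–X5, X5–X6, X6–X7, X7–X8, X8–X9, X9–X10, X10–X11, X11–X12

A tree decomposition must satisfy three properties: every vertex lies in some bag; for every edge, both endpoints lie together in some bag; and for every vertex, the bags containing it form a connected subtree. Here edge (14,0) lies in no bag, so the decomposition is invalid.

No — edge (14,0) lies in no bag.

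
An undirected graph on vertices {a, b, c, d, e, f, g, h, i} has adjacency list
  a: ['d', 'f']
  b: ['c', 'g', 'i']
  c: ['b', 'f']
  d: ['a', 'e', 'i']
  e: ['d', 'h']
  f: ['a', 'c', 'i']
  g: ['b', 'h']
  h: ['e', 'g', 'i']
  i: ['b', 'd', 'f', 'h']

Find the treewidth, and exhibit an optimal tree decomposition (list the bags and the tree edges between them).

Every bag has size at most 4, so the width is 4 − 1 = 3 and tw(G) ≤ 3. For the lower bound: the 4 vertex sets {a,d,e}, {h}, {i}, {b,c,f,g} are disjoint, each induces a connected subgraph, and every pair is joined by at least one edge of G. Contracting each set to a single vertex therefore yields K_{4} as a minor, and since treewidth is minor-monotone, tw(G) ≥ tw(K_{4}) = 3. The upper and lower bounds meet at 3, so that is the treewidth.

Treewidth 3.
Bags: B1 = {a, d, e, h}  B2 = {a, d, h, i}  B3 = {a, f, h, i}  B4 = {f, g, h, i}  B5 = {b, f, g, i}  B6 = {b, c, f, g}
Tree: B1–B2, B2–B3, B3–B4, B4–B5, B5–B6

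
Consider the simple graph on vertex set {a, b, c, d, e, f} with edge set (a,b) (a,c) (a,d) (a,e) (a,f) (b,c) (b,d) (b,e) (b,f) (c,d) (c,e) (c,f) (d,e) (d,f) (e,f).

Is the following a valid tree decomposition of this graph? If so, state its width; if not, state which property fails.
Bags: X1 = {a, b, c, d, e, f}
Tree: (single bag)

Every vertex of G appears in some bag (union = {a, b, c, d, e, f}); every edge is covered by a bag; and for each vertex v the set of bags containing v is connected in the bag tree. The decomposition is therefore valid. The largest bag has 6 vertices, so the width is 5.

Yes; width 5.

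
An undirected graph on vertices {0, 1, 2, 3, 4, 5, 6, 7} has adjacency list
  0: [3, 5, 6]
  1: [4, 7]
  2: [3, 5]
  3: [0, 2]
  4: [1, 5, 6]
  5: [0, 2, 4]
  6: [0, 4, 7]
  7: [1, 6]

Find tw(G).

A width-2 tree decomposition is:
Bags: B1 = {0, 2, 3}  B2 = {0, 2, 5}  B3 = {0, 5, 6}  B4 = {4, 5, 6}  B5 = {4, 6, 7}  B6 = {1, 4, 7}
Tree: B1–B2, B2–B3, B3–B4, B4–B5, B5–B6
Each bag holds 3 vertices, so the decomposition has width 2, which upper-bounds the treewidth. The edges 3–2–5–0–3 form a cycle, so G is not a tree and its treewidth is at least 2. Therefore the treewidth is 2.

2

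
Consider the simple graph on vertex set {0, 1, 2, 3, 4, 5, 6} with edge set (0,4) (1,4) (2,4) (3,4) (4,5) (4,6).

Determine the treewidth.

1

A width-1 tree decomposition is:
Bags: B1 = {2, 4}  B2 = {3, 4}  B3 = {4, 5}  B4 = {4, 6}  B5 = {0, 4}  B6 = {1, 4}
Tree: B1–B2, B2–B3, B3–B4, B4–B5, B4–B6
Every bag has size at most 2, so the width is 2 − 1 = 1 and tw(G) ≤ 1. Any graph with an edge has treewidth ≥ 1, and G has the edge 2–4. Hence tw(G) = 1 exactly.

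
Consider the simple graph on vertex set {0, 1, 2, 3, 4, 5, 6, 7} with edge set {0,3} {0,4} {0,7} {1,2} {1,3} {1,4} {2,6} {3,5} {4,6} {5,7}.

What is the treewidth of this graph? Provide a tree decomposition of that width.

Treewidth 2.
Bags: B1 = {3, 5, 7}  B2 = {0, 3, 7}  B3 = {0, 1, 3}  B4 = {0, 1, 4}  B5 = {1, 2, 4}  B6 = {2, 4, 6}
Tree: B1–B2, B2–B3, B3–B4, B4–B5, B5–B6

Every bag has size at most 3, so the width is 3 − 1 = 2 and tw(G) ≤ 2. For the lower bound, G contains the cycle 5–7–0–3–5, so G is not a forest; only forests have treewidth ≤ 1, hence tw(G) ≥ 2. The upper and lower bounds meet at 2, so that is the treewidth.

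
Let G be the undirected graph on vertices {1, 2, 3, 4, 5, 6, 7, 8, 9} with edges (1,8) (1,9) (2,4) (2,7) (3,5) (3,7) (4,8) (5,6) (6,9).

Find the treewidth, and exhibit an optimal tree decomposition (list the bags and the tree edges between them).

Each bag holds 3 vertices, so the decomposition has width 2, which upper-bounds the treewidth. The edges 3–5–6–9–1–8–4–2–7–3 form a cycle, so G is not a tree and its treewidth is at least 2. Hence tw(G) = 2 exactly.

Treewidth 2.
One such decomposition:
Bags: B1 = {3, 5, 6}  B2 = {3, 6, 9}  B3 = {1, 3, 9}  B4 = {1, 3, 8}  B5 = {3, 4, 8}  B6 = {2, 3, 4}  B7 = {2, 3, 7}
Tree: B1–B2, B2–B3, B3–B4, B4–B5, B5–B6, B6–B7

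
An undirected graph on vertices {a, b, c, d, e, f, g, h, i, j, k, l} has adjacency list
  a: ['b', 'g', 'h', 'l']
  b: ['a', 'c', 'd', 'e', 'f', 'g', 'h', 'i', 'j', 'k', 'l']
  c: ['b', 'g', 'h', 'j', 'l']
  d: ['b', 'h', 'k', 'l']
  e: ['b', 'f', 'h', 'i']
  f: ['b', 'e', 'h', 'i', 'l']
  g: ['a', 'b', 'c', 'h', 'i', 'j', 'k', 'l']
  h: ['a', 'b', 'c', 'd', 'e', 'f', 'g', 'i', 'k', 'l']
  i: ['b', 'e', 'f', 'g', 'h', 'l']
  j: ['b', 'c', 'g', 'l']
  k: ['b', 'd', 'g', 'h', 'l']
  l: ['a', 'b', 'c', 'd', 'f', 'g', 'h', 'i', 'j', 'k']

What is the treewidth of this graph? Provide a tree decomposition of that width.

Each bag holds 5 vertices, so the decomposition has width 4, which upper-bounds the treewidth. Conversely, {b, c, g, j, l} is a clique of size 5, and the vertices of any clique must share a bag in every tree decomposition; so some bag has ≥ 5 vertices and tw(G) ≥ 4. Hence tw(G) = 4 exactly.

Treewidth 4.
One such decomposition:
Bags: B1 = {b, e, f, h, i}  B2 = {b, f, h, i, l}  B3 = {b, g, h, i, l}  B4 = {b, g, h, k, l}  B5 = {b, c, g, h, l}  B6 = {b, d, h, k, l}  B7 = {b, c, g, j, l}  B8 = {a, b, g, h, l}
Tree: B1–B2, B2–B3, B3–B4, B4–B5, B4–B6, B5–B7, B5–B8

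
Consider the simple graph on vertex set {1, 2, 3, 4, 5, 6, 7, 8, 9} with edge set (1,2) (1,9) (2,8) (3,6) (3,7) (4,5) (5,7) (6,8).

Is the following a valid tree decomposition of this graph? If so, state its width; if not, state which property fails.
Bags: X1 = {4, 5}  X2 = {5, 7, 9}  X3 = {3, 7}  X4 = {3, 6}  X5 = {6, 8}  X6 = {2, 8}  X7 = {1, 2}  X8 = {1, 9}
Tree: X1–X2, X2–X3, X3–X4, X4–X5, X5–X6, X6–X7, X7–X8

No — bags containing vertex 9 are not connected in the tree.

A tree decomposition must satisfy three properties: every vertex lies in some bag; for every edge, both endpoints lie together in some bag; and for every vertex, the bags containing it form a connected subtree. Here bags containing vertex 9 are not connected in the tree, so the decomposition is invalid.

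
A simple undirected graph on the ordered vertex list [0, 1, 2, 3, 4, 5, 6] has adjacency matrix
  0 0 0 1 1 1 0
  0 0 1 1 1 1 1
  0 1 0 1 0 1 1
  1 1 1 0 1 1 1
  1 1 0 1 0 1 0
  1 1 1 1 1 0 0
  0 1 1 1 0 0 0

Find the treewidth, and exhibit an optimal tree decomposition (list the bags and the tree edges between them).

The largest bag has 4 vertices, giving width 3; this decomposition certifies tw(G) ≤ 3. Conversely, {0, 3, 4, 5} is a clique of size 4, and the vertices of any clique must share a bag in every tree decomposition; so some bag has ≥ 4 vertices and tw(G) ≥ 3. The upper and lower bounds meet at 3, so that is the treewidth.

Treewidth 3.
Bags: B1 = {1, 3, 4, 5}  B2 = {0, 3, 4, 5}  B3 = {1, 2, 3, 5}  B4 = {1, 2, 3, 6}
Tree: B1–B2, B1–B3, B3–B4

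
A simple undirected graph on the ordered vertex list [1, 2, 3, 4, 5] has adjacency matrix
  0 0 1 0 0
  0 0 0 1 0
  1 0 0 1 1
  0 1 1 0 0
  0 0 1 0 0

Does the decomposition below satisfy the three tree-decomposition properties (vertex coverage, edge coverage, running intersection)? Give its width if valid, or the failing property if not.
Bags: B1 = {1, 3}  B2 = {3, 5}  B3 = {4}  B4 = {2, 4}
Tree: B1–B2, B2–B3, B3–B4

No — edge (3,4) lies in no bag.

A tree decomposition must satisfy three properties: every vertex lies in some bag; for every edge, both endpoints lie together in some bag; and for every vertex, the bags containing it form a connected subtree. Here edge (3,4) lies in no bag, so the decomposition is invalid.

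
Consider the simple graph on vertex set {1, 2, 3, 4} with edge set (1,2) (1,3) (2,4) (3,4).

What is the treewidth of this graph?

A width-2 tree decomposition is:
Bags: B1 = {2, 3, 4}  B2 = {1, 2, 3}
Tree: B1–B2
The largest bag has 3 vertices, giving width 2; this decomposition certifies tw(G) ≤ 2. Since 2–4–3–1–2 is a cycle in G, G is not acyclic. Forests are exactly the graphs of treewidth ≤ 1, so tw(G) ≥ 2. Hence tw(G) = 2 exactly.

2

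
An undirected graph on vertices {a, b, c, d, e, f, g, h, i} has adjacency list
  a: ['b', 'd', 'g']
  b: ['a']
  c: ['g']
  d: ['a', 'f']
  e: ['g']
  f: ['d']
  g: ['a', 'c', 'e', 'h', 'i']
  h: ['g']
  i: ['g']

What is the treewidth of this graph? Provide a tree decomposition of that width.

The largest bag has 2 vertices, giving width 1; this decomposition certifies tw(G) ≤ 1. G has an edge, so its treewidth is at least 1. The upper and lower bounds meet at 1, so that is the treewidth.

Treewidth 1.
One optimal decomposition is:
Bags: B1 = {g, h}  B2 = {e, g}  B3 = {g, i}  B4 = {a, g}  B5 = {c, g}  B6 = {a, d}  B7 = {a, b}  B8 = {d, f}
Tree: B1–B2, B2–B3, B2–B4, B4–B5, B4–B6, B4–B7, B6–B8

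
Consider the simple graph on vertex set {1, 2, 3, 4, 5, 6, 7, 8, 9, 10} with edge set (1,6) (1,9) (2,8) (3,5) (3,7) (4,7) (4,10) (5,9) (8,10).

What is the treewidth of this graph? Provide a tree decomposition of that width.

Every bag has size at most 2, so the width is 2 − 1 = 1 and tw(G) ≤ 1. G has an edge, so its treewidth is at least 1. The upper and lower bounds meet at 1, so that is the treewidth.

Treewidth 1.
One optimal decomposition is:
Bags: B1 = {2, 8}  B2 = {8, 10}  B3 = {4, 10}  B4 = {4, 7}  B5 = {3, 7}  B6 = {3, 5}  B7 = {5, 9}  B8 = {1, 9}  B9 = {1, 6}
Tree: B1–B2, B2–B3, B3–B4, B4–B5, B5–B6, B6–B7, B7–B8, B8–B9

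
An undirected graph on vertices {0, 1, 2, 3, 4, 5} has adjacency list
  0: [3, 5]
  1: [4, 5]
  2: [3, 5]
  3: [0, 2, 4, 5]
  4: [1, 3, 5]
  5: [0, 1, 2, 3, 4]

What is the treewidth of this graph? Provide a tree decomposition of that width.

Every bag has size at most 3, so the width is 3 − 1 = 2 and tw(G) ≤ 2. On the other hand G contains the 3-clique {1, 4, 5}. A clique must lie in a single bag of any decomposition, so no decomposition can have width below 2. Combining the bounds, tw(G) = 2.

Treewidth 2.
One such decomposition:
Bags: B1 = {3, 4, 5}  B2 = {1, 4, 5}  B3 = {2, 3, 5}  B4 = {0, 3, 5}
Tree: B1–B2, B1–B3, B3–B4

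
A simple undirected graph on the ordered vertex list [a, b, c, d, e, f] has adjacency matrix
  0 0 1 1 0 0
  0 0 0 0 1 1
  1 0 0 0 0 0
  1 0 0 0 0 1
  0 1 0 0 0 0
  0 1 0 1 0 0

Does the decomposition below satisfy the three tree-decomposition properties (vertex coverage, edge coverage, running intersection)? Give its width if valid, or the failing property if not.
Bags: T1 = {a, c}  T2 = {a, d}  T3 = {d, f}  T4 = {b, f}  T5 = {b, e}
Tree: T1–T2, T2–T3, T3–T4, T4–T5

Every vertex of G appears in some bag (union = {a, b, c, d, e, f}); every edge is covered by a bag; and for each vertex v the set of bags containing v is connected in the bag tree. The decomposition is therefore valid. The largest bag has 2 vertices, so the width is 1.

Yes; width 1.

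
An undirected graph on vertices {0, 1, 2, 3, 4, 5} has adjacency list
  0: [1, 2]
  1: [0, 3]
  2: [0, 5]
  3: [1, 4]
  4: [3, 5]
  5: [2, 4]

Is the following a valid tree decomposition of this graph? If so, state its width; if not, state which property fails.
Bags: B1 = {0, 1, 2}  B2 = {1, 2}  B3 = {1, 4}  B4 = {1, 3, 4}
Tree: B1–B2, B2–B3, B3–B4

A tree decomposition must satisfy three properties: every vertex lies in some bag; for every edge, both endpoints lie together in some bag; and for every vertex, the bags containing it form a connected subtree. Here vertex 5 appears in no bag, so the decomposition is invalid.

No — vertex 5 appears in no bag.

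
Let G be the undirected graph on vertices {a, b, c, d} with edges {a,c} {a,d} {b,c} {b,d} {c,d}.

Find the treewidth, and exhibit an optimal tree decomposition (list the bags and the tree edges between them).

Each bag holds 3 vertices, so the decomposition has width 2, which upper-bounds the treewidth. On the other hand G contains the 3-clique {a, c, d}. A clique must lie in a single bag of any decomposition, so no decomposition can have width below 2. Therefore the treewidth is 2.

Treewidth 2.
Bags: B1 = {b, c, d}  B2 = {a, c, d}
Tree: B1–B2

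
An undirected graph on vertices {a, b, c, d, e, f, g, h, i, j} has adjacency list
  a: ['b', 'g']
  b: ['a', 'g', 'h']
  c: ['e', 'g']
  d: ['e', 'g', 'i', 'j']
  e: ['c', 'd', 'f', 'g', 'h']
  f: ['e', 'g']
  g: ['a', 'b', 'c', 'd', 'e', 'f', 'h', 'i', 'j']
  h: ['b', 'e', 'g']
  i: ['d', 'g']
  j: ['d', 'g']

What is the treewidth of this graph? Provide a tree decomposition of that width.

Treewidth 2.
One optimal decomposition is:
Bags: B1 = {b, g, h}  B2 = {e, g, h}  B3 = {c, e, g}  B4 = {e, f, g}  B5 = {a, b, g}  B6 = {d, e, g}  B7 = {d, g, j}  B8 = {d, g, i}
Tree: B1–B2, B2–B3, B3–B4, B1–B5, B3–B6, B6–B7, B6–B8

Every bag has size at most 3, so the width is 3 − 1 = 2 and tw(G) ≤ 2. Conversely, {b, g, h} is a clique of size 3, and the vertices of any clique must share a bag in every tree decomposition; so some bag has ≥ 3 vertices and tw(G) ≥ 2. Combining the bounds, tw(G) = 2.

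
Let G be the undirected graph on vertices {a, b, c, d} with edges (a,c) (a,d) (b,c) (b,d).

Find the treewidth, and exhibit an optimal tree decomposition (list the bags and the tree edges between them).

Treewidth 2.
Bags: B1 = {a, c, d}  B2 = {b, c, d}
Tree: B1–B2

Every bag has size at most 3, so the width is 3 − 1 = 2 and tw(G) ≤ 2. For the lower bound, G contains the cycle d–a–c–b–d, so G is not a forest; only forests have treewidth ≤ 1, hence tw(G) ≥ 2. Combining the bounds, tw(G) = 2.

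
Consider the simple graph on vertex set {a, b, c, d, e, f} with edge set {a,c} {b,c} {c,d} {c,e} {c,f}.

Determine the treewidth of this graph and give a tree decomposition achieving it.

Every bag has size at most 2, so the width is 2 − 1 = 1 and tw(G) ≤ 1. Since G has at least one edge (e.g. c–e), it is not an edgeless graph, so tw(G) ≥ 1. Therefore the treewidth is 1.

Treewidth 1.
One optimal decomposition is:
Bags: B1 = {c, e}  B2 = {a, c}  B3 = {b, c}  B4 = {c, f}  B5 = {c, d}
Tree: B1–B2, B1–B3, B2–B4, B4–B5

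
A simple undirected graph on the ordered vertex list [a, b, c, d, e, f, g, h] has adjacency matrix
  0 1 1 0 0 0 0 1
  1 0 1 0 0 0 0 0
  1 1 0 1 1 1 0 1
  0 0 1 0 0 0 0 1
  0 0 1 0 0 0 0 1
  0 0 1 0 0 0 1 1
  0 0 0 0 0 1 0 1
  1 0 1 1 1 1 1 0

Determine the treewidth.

A width-2 tree decomposition is:
Bags: B1 = {c, f, h}  B2 = {c, d, h}  B3 = {a, c, h}  B4 = {f, g, h}  B5 = {c, e, h}  B6 = {a, b, c}
Tree: B1–B2, B1–B3, B1–B4, B2–B5, B3–B6
Every bag has size at most 3, so the width is 3 − 1 = 2 and tw(G) ≤ 2. On the other hand G contains the 3-clique {f, g, h}. A clique must lie in a single bag of any decomposition, so no decomposition can have width below 2. Hence tw(G) = 2 exactly.

2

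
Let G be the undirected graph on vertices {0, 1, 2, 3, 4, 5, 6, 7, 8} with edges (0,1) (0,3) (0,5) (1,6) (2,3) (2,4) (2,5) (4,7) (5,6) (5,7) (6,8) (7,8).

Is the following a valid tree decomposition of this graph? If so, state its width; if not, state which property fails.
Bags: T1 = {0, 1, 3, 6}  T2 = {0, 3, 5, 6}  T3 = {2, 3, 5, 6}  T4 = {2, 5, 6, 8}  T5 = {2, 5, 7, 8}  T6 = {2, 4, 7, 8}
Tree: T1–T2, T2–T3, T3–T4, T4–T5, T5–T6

Vertex coverage: the bags together contain {0, 1, 2, 3, 4, 5, 6, 7, 8}, the full vertex set. Edge coverage: each edge of G has both endpoints in at least one bag. Running intersection: for every vertex, the bags containing it form a connected subtree. All three properties hold, so this is a valid tree decomposition of width max|bag| − 1 = 3, and hence tw(G) ≤ 3.

Yes; width 3.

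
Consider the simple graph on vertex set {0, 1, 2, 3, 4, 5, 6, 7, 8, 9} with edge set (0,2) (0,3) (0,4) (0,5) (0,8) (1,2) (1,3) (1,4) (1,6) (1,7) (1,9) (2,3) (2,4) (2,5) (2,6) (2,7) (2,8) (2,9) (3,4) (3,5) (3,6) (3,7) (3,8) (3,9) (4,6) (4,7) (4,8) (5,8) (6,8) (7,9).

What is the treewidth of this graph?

A width-4 tree decomposition is:
Bags: B1 = {1, 2, 3, 4, 6}  B2 = {2, 3, 4, 6, 8}  B3 = {1, 2, 3, 4, 7}  B4 = {1, 2, 3, 7, 9}  B5 = {0, 2, 3, 4, 8}  B6 = {0, 2, 3, 5, 8}
Tree: B1–B2, B1–B3, B3–B4, B2–B5, B5–B6
The largest bag has 5 vertices, giving width 4; this decomposition certifies tw(G) ≤ 4. On the other hand G contains the 5-clique {1, 2, 3, 7, 9}. A clique must lie in a single bag of any decomposition, so no decomposition can have width below 4. Hence tw(G) = 4 exactly.

4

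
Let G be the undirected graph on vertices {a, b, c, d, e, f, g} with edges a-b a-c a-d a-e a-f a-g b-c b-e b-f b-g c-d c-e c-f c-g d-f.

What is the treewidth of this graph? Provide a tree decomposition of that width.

Treewidth 3.
One optimal decomposition is:
Bags: B1 = {a, c, d, f}  B2 = {a, b, c, f}  B3 = {a, b, c, g}  B4 = {a, b, c, e}
Tree: B1–B2, B2–B3, B2–B4

Every bag has size at most 4, so the width is 4 − 1 = 3 and tw(G) ≤ 3. For the lower bound, the 4 vertices {a, c, d, f} are pairwise adjacent, and any tree decomposition puts a clique entirely inside one bag — forcing width ≥ 3. Therefore the treewidth is 3.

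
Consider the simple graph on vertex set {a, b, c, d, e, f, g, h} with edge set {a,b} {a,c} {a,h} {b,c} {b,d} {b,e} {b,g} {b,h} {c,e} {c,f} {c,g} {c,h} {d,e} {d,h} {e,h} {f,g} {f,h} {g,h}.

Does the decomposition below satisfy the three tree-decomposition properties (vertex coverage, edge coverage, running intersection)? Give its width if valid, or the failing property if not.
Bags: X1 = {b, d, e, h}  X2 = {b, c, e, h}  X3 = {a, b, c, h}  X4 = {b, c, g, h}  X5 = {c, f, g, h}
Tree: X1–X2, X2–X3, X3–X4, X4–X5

Yes; width 3.

Checking the three conditions: (i) the bags cover all of {a, b, c, d, e, f, g, h}; (ii) for each edge, some bag contains both endpoints; (iii) the bags containing any fixed vertex form a subtree. All hold, so the decomposition is valid with width 4 − 1 = 3.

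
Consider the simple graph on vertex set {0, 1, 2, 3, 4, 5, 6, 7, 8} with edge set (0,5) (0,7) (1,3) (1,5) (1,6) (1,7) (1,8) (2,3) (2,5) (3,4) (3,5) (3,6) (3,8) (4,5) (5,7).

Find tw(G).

2

A width-2 tree decomposition is:
Bags: B1 = {1, 3, 5}  B2 = {1, 5, 7}  B3 = {1, 3, 8}  B4 = {2, 3, 5}  B5 = {3, 4, 5}  B6 = {1, 3, 6}  B7 = {0, 5, 7}
Tree: B1–B2, B1–B3, B1–B4, B4–B5, B1–B6, B2–B7
The largest bag has 3 vertices, giving width 2; this decomposition certifies tw(G) ≤ 2. Conversely, {0, 5, 7} is a clique of size 3, and the vertices of any clique must share a bag in every tree decomposition; so some bag has ≥ 3 vertices and tw(G) ≥ 2. Hence tw(G) = 2 exactly.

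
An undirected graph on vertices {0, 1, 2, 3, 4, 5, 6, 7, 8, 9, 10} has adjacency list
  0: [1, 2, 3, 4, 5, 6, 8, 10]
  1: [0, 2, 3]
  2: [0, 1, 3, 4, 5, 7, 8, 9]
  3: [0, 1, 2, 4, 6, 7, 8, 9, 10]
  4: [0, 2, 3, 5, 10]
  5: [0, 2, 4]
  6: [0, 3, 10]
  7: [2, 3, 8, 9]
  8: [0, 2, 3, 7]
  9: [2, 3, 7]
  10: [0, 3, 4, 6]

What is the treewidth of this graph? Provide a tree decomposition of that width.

Treewidth 3.
One such decomposition:
Bags: B1 = {2, 3, 7, 8}  B2 = {0, 2, 3, 8}  B3 = {0, 2, 3, 4}  B4 = {0, 1, 2, 3}  B5 = {0, 3, 4, 10}  B6 = {0, 3, 6, 10}  B7 = {2, 3, 7, 9}  B8 = {0, 2, 4, 5}
Tree: B1–B2, B2–B3, B2–B4, B3–B5, B5–B6, B1–B7, B3–B8

Each bag holds 4 vertices, so the decomposition has width 3, which upper-bounds the treewidth. Conversely, {0, 2, 3, 8} is a clique of size 4, and the vertices of any clique must share a bag in every tree decomposition; so some bag has ≥ 4 vertices and tw(G) ≥ 3. Therefore the treewidth is 3.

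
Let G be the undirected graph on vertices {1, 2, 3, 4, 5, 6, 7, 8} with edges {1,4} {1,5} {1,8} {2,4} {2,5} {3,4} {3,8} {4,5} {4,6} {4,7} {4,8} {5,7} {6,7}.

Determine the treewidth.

2

A width-2 tree decomposition is:
Bags: B1 = {1, 4, 5}  B2 = {1, 4, 8}  B3 = {2, 4, 5}  B4 = {4, 5, 7}  B5 = {4, 6, 7}  B6 = {3, 4, 8}
Tree: B1–B2, B1–B3, B1–B4, B4–B5, B2–B6
The largest bag has 3 vertices, giving width 2; this decomposition certifies tw(G) ≤ 2. Conversely, {1, 4, 8} is a clique of size 3, and the vertices of any clique must share a bag in every tree decomposition; so some bag has ≥ 3 vertices and tw(G) ≥ 2. Hence tw(G) = 2 exactly.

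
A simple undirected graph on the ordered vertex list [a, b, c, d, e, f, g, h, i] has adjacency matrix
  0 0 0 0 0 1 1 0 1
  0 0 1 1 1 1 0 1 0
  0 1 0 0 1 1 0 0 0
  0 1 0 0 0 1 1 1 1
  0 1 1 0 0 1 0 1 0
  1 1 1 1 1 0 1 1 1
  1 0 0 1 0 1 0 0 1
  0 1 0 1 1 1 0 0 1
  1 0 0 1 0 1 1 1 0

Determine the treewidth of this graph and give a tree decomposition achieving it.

Treewidth 3.
One such decomposition:
Bags: B1 = {d, f, h, i}  B2 = {b, d, f, h}  B3 = {d, f, g, i}  B4 = {b, e, f, h}  B5 = {a, f, g, i}  B6 = {b, c, e, f}
Tree: B1–B2, B1–B3, B2–B4, B3–B5, B4–B6

Each bag holds 4 vertices, so the decomposition has width 3, which upper-bounds the treewidth. For the lower bound, the 4 vertices {d, f, g, i} are pairwise adjacent, and any tree decomposition puts a clique entirely inside one bag — forcing width ≥ 3. Hence tw(G) = 3 exactly.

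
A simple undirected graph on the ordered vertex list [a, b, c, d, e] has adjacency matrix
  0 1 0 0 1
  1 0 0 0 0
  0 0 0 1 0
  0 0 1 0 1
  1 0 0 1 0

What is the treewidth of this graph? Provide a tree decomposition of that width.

Every bag has size at most 2, so the width is 2 − 1 = 1 and tw(G) ≤ 1. Since G has at least one edge (e.g. b–a), it is not an edgeless graph, so tw(G) ≥ 1. Combining the bounds, tw(G) = 1.

Treewidth 1.
Bags: B1 = {a, b}  B2 = {a, e}  B3 = {d, e}  B4 = {c, d}
Tree: B1–B2, B2–B3, B3–B4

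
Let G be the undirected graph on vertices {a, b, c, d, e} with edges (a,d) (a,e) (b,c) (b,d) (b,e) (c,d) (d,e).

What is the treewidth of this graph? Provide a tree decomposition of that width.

The largest bag has 3 vertices, giving width 2; this decomposition certifies tw(G) ≤ 2. For the lower bound, the 3 vertices {a, d, e} are pairwise adjacent, and any tree decomposition puts a clique entirely inside one bag — forcing width ≥ 2. Therefore the treewidth is 2.

Treewidth 2.
One such decomposition:
Bags: B1 = {b, c, d}  B2 = {b, d, e}  B3 = {a, d, e}
Tree: B1–B2, B2–B3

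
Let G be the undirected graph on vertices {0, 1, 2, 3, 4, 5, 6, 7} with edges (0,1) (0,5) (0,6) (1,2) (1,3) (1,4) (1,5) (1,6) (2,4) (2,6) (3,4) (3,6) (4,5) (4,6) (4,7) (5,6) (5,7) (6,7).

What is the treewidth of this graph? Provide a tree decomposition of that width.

Treewidth 3.
One such decomposition:
Bags: B1 = {1, 2, 4, 6}  B2 = {1, 3, 4, 6}  B3 = {1, 4, 5, 6}  B4 = {4, 5, 6, 7}  B5 = {0, 1, 5, 6}
Tree: B1–B2, B2–B3, B3–B4, B3–B5

The largest bag has 4 vertices, giving width 3; this decomposition certifies tw(G) ≤ 3. For the lower bound, the 4 vertices {0, 1, 5, 6} are pairwise adjacent, and any tree decomposition puts a clique entirely inside one bag — forcing width ≥ 3. Hence tw(G) = 3 exactly.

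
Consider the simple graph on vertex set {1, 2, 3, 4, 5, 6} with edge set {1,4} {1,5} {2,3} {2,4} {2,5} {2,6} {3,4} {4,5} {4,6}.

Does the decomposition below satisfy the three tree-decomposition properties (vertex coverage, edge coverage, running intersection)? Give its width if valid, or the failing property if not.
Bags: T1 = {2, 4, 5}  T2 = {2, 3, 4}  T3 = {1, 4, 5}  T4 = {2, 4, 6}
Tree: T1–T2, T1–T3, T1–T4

Checking the three conditions: (i) the bags cover all of {1, 2, 3, 4, 5, 6}; (ii) for each edge, some bag contains both endpoints; (iii) the bags containing any fixed vertex form a subtree. All hold, so the decomposition is valid with width 3 − 1 = 2.

Yes; width 2.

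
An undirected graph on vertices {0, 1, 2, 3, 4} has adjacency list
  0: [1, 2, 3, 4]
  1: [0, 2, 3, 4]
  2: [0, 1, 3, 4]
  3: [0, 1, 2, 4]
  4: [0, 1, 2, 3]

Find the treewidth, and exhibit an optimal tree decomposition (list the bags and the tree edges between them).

A single bag containing all 5 vertices is trivially a valid decomposition of width 4. For the lower bound, the 5 vertices {0, 1, 2, 3, 4} are pairwise adjacent, and any tree decomposition puts a clique entirely inside one bag — forcing width ≥ 4. Therefore the treewidth is 4.

Treewidth 4.
One optimal decomposition is:
Bags: B1 = {0, 1, 2, 3, 4}
Tree: (single bag)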